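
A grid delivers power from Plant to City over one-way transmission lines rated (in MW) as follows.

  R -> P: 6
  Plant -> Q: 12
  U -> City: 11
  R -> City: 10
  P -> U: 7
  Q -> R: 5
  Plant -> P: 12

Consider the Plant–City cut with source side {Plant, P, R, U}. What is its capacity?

33

Edges leaving {Plant, P, R, U}: Plant→Q (12), R→City (10), U→City (11).
Cut capacity = 12 + 10 + 11 = 33.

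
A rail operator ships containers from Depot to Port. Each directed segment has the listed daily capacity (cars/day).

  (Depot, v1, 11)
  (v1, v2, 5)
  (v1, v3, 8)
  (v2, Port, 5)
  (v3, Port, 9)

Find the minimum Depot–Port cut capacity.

Augment Depot→v1→v2→Port: bottleneck 5, flow now 5.
Augment Depot→v1→v3→Port: bottleneck 6, flow now 11.
No augmenting path remains; maximum flow = 11.
By max-flow min-cut, the minimum cut capacity equals the max flow.
In the residual graph, reachable from Depot: {Depot}.
Min-cut edges: Depot→v1 (11); capacity 11 = 11.

11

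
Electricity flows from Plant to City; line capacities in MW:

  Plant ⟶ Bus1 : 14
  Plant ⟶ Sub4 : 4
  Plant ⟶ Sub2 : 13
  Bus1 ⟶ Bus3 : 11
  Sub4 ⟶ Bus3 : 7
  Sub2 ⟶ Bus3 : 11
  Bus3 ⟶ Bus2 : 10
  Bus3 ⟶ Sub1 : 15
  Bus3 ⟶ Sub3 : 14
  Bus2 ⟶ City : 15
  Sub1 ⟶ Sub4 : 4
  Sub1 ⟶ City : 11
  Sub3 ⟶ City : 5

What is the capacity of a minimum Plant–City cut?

Augment Plant→Bus1→Bus3→Bus2→City: bottleneck 10, flow now 10.
Augment Plant→Bus1→Bus3→Sub1→City: bottleneck 1, flow now 11.
Augment Plant→Sub4→Bus3→Sub1→City: bottleneck 4, flow now 15.
Augment Plant→Sub2→Bus3→Sub1→City: bottleneck 6, flow now 21.
Augment Plant→Sub2→Bus3→Sub3→City: bottleneck 5, flow now 26.
No augmenting path remains; maximum flow = 26.
By max-flow min-cut, the minimum cut capacity equals the max flow.
In the residual graph, reachable from Plant: {Plant, Bus1, Sub2}.
Min-cut edges: Plant→Sub4 (4), Bus1→Bus3 (11), Sub2→Bus3 (11); capacity 4 + 11 + 11 = 26.

26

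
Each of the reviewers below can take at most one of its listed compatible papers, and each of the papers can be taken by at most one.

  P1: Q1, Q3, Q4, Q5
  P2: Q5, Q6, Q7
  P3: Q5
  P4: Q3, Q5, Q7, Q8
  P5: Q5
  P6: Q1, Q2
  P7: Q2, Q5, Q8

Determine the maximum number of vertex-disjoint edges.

Unit-capacity flow: source→left, listed edges, right→sink; max matching = max flow.
Augmenting path P1→Q1 (+1); matched 1.
Augmenting path P2→Q5 (+1); matched 2.
Augmenting path P4→Q3 (+1); matched 3.
Augmenting path P6→Q2 (+1); matched 4.
Augmenting path P7→Q8 (+1); matched 5.
Augmenting path P3→Q5→P2→Q6 (+1); matched 6.
No augmenting path remains; maximum matching = 6.
König certificate: {P1, P2, P4, P6, P7, Q5} is a vertex cover of size 6 (every listed pair touches it), so no matching can be larger.

6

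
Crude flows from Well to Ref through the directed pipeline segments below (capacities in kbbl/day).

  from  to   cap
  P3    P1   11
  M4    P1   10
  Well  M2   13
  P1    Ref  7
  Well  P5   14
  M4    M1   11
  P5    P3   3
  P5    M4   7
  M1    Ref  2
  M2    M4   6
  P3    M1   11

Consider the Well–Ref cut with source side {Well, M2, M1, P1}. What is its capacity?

29

Edges leaving {Well, M2, M1, P1}: Well→P5 (14), M2→M4 (6), M1→Ref (2), P1→Ref (7).
Cut capacity = 14 + 6 + 2 + 7 = 29.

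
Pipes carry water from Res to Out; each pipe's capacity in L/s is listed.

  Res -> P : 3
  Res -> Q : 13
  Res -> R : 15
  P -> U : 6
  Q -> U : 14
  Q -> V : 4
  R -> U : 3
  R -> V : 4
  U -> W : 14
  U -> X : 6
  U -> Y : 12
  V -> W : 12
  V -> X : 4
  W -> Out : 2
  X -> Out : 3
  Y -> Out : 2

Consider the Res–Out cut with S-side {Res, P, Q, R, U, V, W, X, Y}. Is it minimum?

Yes — it is a minimum cut (capacity 7).

Given cut capacity: 2 + 3 + 2 = 7.
Augment Res→P→U→W→Out: bottleneck 2, flow now 2.
Augment Res→P→U→X→Out: bottleneck 1, flow now 3.
Augment Res→Q→U→X→Out: bottleneck 2, flow now 5.
Augment Res→Q→U→Y→Out: bottleneck 2, flow now 7.
No augmenting path remains; maximum flow = 7.
Cut capacity 7 equals the max flow, so it is a minimum cut.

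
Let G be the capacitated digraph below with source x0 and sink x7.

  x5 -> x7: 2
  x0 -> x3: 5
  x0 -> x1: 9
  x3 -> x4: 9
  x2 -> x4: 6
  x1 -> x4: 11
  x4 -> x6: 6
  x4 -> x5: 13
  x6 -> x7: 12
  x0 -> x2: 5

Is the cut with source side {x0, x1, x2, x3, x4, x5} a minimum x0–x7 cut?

Yes — it is a minimum cut (capacity 8).

Given cut capacity: 6 + 2 = 8.
Augment x0→x1→x4→x5→x7: bottleneck 2, flow now 2.
Augment x0→x1→x4→x6→x7: bottleneck 6, flow now 8.
No augmenting path remains; maximum flow = 8.
Cut capacity 8 equals the max flow, so it is a minimum cut.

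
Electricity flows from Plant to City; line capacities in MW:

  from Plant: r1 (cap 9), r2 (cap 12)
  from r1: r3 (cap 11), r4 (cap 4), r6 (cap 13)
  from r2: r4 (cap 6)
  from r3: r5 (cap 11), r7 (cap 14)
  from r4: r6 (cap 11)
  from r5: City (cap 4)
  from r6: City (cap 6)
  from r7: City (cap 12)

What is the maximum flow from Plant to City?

Augment Plant→r1→r6→City: bottleneck 6, flow now 6.
Augment Plant→r1→r3→r5→City: bottleneck 3, flow now 9.
Augment Plant→r2→r4→r6→r1→r3→r5→City: bottleneck 1, flow now 10. (uses reverse residual edge)
Augment Plant→r2→r4→r6→r1→r3→r7→City: bottleneck 5, flow now 15. (uses reverse residual edge)
No augmenting path remains; maximum flow = 15.
In the residual graph, reachable from Plant: {Plant, r2}.
Min-cut edges: Plant→r1 (9), r2→r4 (6); capacity 9 + 6 = 15.
This cut is saturated, so no flow can exceed 15.

15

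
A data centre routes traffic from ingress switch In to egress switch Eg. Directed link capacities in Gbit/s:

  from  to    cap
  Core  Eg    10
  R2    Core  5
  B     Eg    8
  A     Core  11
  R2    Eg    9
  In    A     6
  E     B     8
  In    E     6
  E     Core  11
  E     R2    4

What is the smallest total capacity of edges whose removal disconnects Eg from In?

12

Augment In→A→Core→Eg: bottleneck 6, flow now 6.
Augment In→E→R2→Eg: bottleneck 4, flow now 10.
Augment In→E→Core→Eg: bottleneck 2, flow now 12.
No augmenting path remains; maximum flow = 12.
By max-flow min-cut, the minimum cut capacity equals the max flow.
In the residual graph, reachable from In: {In}.
Min-cut edges: In→A (6), In→E (6); capacity 6 + 6 = 12.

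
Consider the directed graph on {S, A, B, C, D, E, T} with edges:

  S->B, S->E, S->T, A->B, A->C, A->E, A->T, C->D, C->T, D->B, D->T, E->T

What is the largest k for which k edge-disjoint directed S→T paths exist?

2

Assign every edge capacity 1; by Menger, the answer equals the max flow.
Path S→T (+1); total 1.
Path S→E→T (+1); total 2.
No residual S→T path; max flow = 2.
Certifying cut of size 2: {S→E, S→T}.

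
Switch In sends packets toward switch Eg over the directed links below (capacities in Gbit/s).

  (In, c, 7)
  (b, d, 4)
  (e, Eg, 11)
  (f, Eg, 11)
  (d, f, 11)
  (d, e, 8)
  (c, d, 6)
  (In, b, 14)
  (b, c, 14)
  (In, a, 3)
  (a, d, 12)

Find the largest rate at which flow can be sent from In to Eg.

13

Augment In→a→d→e→Eg: bottleneck 3, flow now 3.
Augment In→b→d→e→Eg: bottleneck 4, flow now 7.
Augment In→c→d→e→Eg: bottleneck 1, flow now 8.
Augment In→c→d→f→Eg: bottleneck 5, flow now 13.
No augmenting path remains; maximum flow = 13.
In the residual graph, reachable from In: {In, b, c}.
Min-cut edges: In→a (3), b→d (4), c→d (6); capacity 3 + 4 + 6 = 13.
This cut is saturated, so no flow can exceed 13.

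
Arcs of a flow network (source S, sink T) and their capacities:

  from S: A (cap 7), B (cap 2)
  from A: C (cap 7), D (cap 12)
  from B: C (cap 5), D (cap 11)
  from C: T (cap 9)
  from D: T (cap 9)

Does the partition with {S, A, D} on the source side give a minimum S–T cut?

No — its capacity is 18, but the minimum cut has capacity 9.

Given cut capacity: 2 + 7 + 9 = 18.
Augment S→A→C→T: bottleneck 7, flow now 7.
Augment S→B→C→T: bottleneck 2, flow now 9.
No augmenting path remains; maximum flow = 9.
In the residual graph, reachable from S: {S}.
Min-cut edges: S→A (7), S→B (2); capacity 7 + 2 = 9.
Cut capacity 18 exceeds the max flow 9, so it is not minimum.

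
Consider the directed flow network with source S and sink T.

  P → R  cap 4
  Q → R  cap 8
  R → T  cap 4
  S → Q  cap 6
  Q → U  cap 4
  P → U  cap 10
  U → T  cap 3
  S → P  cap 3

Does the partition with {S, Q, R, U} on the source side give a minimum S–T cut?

No — its capacity is 10, but the minimum cut has capacity 7.

Given cut capacity: 3 + 4 + 3 = 10.
Augment S→P→R→T: bottleneck 3, flow now 3.
Augment S→Q→R→T: bottleneck 1, flow now 4.
Augment S→Q→U→T: bottleneck 3, flow now 7.
No augmenting path remains; maximum flow = 7.
In the residual graph, reachable from S: {S, P, Q, R, U}.
Min-cut edges: R→T (4), U→T (3); capacity 4 + 3 = 7.
Cut capacity 10 exceeds the max flow 7, so it is not minimum.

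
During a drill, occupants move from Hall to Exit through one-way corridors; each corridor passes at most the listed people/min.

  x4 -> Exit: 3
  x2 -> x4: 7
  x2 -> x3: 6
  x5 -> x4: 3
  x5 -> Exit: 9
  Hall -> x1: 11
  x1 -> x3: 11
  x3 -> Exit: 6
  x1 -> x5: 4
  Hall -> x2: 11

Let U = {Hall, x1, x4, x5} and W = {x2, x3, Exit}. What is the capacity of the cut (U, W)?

Edges leaving {Hall, x1, x4, x5}: Hall→x2 (11), x1→x3 (11), x4→Exit (3), x5→Exit (9).
Cut capacity = 11 + 11 + 3 + 9 = 34.

34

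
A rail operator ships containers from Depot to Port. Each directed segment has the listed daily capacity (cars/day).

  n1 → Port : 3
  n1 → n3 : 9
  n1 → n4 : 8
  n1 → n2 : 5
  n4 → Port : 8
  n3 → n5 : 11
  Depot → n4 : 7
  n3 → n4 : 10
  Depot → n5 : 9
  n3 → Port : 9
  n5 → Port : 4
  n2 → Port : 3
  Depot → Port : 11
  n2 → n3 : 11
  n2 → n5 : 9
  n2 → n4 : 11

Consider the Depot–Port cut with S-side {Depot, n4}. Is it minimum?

No — its capacity is 28, but the minimum cut has capacity 22.

Given cut capacity: 9 + 11 + 8 = 28.
Augment Depot→Port: bottleneck 11, flow now 11.
Augment Depot→n4→Port: bottleneck 7, flow now 18.
Augment Depot→n5→Port: bottleneck 4, flow now 22.
No augmenting path remains; maximum flow = 22.
In the residual graph, reachable from Depot: {Depot, n5}.
Min-cut edges: Depot→n4 (7), Depot→Port (11), n5→Port (4); capacity 7 + 11 + 4 = 22.
Cut capacity 28 exceeds the max flow 22, so it is not minimum.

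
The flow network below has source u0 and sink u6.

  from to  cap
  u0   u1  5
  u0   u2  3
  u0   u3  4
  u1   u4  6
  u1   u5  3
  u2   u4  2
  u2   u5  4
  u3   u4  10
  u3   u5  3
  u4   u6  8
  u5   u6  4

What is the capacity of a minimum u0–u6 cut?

12

Augment u0→u1→u4→u6: bottleneck 5, flow now 5.
Augment u0→u2→u4→u6: bottleneck 2, flow now 7.
Augment u0→u2→u5→u6: bottleneck 1, flow now 8.
Augment u0→u3→u4→u6: bottleneck 1, flow now 9.
Augment u0→u3→u5→u6: bottleneck 3, flow now 12.
No augmenting path remains; maximum flow = 12.
By max-flow min-cut, the minimum cut capacity equals the max flow.
In the residual graph, reachable from u0: {u0}.
Min-cut edges: u0→u1 (5), u0→u2 (3), u0→u3 (4); capacity 5 + 3 + 4 = 12.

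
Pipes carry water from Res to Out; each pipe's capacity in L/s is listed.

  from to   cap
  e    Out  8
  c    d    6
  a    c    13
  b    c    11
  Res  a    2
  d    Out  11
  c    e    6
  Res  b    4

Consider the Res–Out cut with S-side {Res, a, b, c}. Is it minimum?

No — its capacity is 12, but the minimum cut has capacity 6.

Given cut capacity: 6 + 6 = 12.
Augment Res→a→c→d→Out: bottleneck 2, flow now 2.
Augment Res→b→c→d→Out: bottleneck 4, flow now 6.
No augmenting path remains; maximum flow = 6.
In the residual graph, reachable from Res: {Res}.
Min-cut edges: Res→a (2), Res→b (4); capacity 2 + 4 = 6.
Cut capacity 12 exceeds the max flow 6, so it is not minimum.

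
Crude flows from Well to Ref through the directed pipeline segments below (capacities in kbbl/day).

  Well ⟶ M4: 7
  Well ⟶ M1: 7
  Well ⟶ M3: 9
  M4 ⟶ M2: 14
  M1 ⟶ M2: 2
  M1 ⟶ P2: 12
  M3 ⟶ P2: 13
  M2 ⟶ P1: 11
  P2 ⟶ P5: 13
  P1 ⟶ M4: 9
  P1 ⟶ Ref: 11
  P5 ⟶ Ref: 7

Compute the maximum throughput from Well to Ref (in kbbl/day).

Augment Well→M4→M2→P1→Ref: bottleneck 7, flow now 7.
Augment Well→M1→M2→P1→Ref: bottleneck 2, flow now 9.
Augment Well→M1→P2→P5→Ref: bottleneck 5, flow now 14.
Augment Well→M3→P2→P5→Ref: bottleneck 2, flow now 16.
No augmenting path remains; maximum flow = 16.
In the residual graph, reachable from Well: {Well, M1, M3, P2, P5}.
Min-cut edges: Well→M4 (7), M1→M2 (2), P5→Ref (7); capacity 7 + 2 + 7 = 16.
This cut is saturated, so no flow can exceed 16.

16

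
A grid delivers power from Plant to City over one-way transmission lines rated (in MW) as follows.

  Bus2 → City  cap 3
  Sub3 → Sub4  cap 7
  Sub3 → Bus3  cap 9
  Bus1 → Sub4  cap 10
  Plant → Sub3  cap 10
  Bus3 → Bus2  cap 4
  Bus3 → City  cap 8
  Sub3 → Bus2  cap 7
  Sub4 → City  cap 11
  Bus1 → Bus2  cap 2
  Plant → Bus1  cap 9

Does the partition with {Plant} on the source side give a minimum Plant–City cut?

Given cut capacity: 10 + 9 = 19.
Augment Plant→Sub3→Sub4→City: bottleneck 7, flow now 7.
Augment Plant→Sub3→Bus2→City: bottleneck 3, flow now 10.
Augment Plant→Bus1→Sub4→City: bottleneck 4, flow now 14.
Augment Plant→Bus1→Sub4→Sub3→Bus3→City: bottleneck 5, flow now 19. (uses reverse residual edge)
No augmenting path remains; maximum flow = 19.
Cut capacity 19 equals the max flow, so it is a minimum cut.

Yes — it is a minimum cut (capacity 19).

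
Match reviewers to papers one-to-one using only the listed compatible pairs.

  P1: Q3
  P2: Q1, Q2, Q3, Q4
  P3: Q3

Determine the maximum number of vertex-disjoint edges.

2

Unit-capacity flow: source→left, listed edges, right→sink; max matching = max flow.
Augmenting path P1→Q3 (+1); matched 1.
Augmenting path P2→Q1 (+1); matched 2.
No augmenting path remains; maximum matching = 2.
König certificate: {P2, Q3} is a vertex cover of size 2 (every listed pair touches it), so no matching can be larger.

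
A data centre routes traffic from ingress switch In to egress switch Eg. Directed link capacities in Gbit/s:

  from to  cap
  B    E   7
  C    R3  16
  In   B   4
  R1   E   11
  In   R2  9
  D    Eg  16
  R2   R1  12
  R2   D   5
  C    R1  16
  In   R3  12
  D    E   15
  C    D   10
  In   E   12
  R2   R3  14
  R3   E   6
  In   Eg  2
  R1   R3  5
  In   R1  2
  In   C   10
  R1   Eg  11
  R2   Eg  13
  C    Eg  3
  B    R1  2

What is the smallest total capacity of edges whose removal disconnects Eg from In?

25

Augment In→Eg: bottleneck 2, flow now 2.
Augment In→R2→Eg: bottleneck 9, flow now 11.
Augment In→C→Eg: bottleneck 3, flow now 14.
Augment In→R1→Eg: bottleneck 2, flow now 16.
Augment In→C→D→Eg: bottleneck 7, flow now 23.
Augment In→B→R1→Eg: bottleneck 2, flow now 25.
No augmenting path remains; maximum flow = 25.
By max-flow min-cut, the minimum cut capacity equals the max flow.
In the residual graph, reachable from In: {In, B, R3, E}.
Min-cut edges: In→R2 (9), In→C (10), In→R1 (2), In→Eg (2), B→R1 (2); capacity 9 + 10 + 2 + 2 + 2 = 25.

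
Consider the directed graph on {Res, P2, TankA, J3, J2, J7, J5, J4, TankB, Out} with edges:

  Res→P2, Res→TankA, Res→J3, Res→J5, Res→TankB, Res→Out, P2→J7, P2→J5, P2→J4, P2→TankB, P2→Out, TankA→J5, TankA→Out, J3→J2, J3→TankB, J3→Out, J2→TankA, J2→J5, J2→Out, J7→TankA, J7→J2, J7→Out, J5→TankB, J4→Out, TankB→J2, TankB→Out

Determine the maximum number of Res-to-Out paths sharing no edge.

6

Assign every edge capacity 1; by Menger, the answer equals the max flow.
Path Res→Out (+1); total 1.
Path Res→P2→Out (+1); total 2.
Path Res→TankA→Out (+1); total 3.
Path Res→J3→Out (+1); total 4.
Path Res→TankB→Out (+1); total 5.
Path Res→J5→TankB→J2→Out (+1); total 6.
No residual Res→Out path; max flow = 6.
Certifying cut of size 6: {Res→J3, Res→J5, Res→Out, Res→P2, Res→TankA, Res→TankB}.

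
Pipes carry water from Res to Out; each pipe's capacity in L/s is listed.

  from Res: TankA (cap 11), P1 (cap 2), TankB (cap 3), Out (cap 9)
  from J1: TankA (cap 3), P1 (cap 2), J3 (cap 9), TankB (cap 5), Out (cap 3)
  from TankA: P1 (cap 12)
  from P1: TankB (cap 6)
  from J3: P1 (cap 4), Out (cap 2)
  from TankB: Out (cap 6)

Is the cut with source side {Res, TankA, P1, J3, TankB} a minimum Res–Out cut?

Given cut capacity: 9 + 2 + 6 = 17.
Augment Res→Out: bottleneck 9, flow now 9.
Augment Res→TankB→Out: bottleneck 3, flow now 12.
Augment Res→P1→TankB→Out: bottleneck 2, flow now 14.
Augment Res→TankA→P1→TankB→Out: bottleneck 1, flow now 15.
No augmenting path remains; maximum flow = 15.
In the residual graph, reachable from Res: {Res, TankA, P1, TankB}.
Min-cut edges: Res→Out (9), TankB→Out (6); capacity 9 + 6 = 15.
Cut capacity 17 exceeds the max flow 15, so it is not minimum.

No — its capacity is 17, but the minimum cut has capacity 15.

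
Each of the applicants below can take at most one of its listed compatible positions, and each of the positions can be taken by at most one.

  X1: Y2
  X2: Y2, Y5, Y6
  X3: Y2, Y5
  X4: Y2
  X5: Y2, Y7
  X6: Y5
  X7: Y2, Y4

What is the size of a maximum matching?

5

Unit-capacity flow: source→left, listed edges, right→sink; max matching = max flow.
Augmenting path X1→Y2 (+1); matched 1.
Augmenting path X2→Y5 (+1); matched 2.
Augmenting path X5→Y7 (+1); matched 3.
Augmenting path X7→Y4 (+1); matched 4.
Augmenting path X3→Y5→X2→Y6 (+1); matched 5.
No augmenting path remains; maximum matching = 5.
König certificate: {X2, X5, X7, Y2, Y5} is a vertex cover of size 5 (every listed pair touches it), so no matching can be larger.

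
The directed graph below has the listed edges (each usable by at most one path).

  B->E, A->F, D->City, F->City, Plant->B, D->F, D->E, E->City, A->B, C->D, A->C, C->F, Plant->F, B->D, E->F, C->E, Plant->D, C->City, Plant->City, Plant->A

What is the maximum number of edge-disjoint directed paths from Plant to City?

Assign every edge capacity 1; by Menger, the answer equals the max flow.
Path Plant→City (+1); total 1.
Path Plant→D→City (+1); total 2.
Path Plant→F→City (+1); total 3.
Path Plant→A→C→City (+1); total 4.
Path Plant→B→E→City (+1); total 5.
No residual Plant→City path; max flow = 5.
Certifying cut of size 5: {Plant→A, Plant→B, Plant→City, Plant→D, Plant→F}.

5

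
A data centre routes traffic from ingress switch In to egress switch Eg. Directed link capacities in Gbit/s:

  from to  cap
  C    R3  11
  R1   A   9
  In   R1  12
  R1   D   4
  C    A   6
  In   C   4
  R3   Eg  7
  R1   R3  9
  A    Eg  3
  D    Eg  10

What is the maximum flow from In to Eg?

Augment In→C→R3→Eg: bottleneck 4, flow now 4.
Augment In→R1→R3→Eg: bottleneck 3, flow now 7.
Augment In→R1→A→Eg: bottleneck 3, flow now 10.
Augment In→R1→D→Eg: bottleneck 4, flow now 14.
No augmenting path remains; maximum flow = 14.
In the residual graph, reachable from In: {In, C, R1, R3, A}.
Min-cut edges: R1→D (4), R3→Eg (7), A→Eg (3); capacity 4 + 7 + 3 = 14.
This cut is saturated, so no flow can exceed 14.

14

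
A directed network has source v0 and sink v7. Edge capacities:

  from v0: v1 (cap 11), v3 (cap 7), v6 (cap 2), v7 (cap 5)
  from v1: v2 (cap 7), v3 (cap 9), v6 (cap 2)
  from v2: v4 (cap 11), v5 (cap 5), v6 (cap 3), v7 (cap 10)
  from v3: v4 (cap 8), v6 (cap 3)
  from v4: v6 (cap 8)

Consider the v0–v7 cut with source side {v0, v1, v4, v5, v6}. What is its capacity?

28

Edges leaving {v0, v1, v4, v5, v6}: v0→v3 (7), v0→v7 (5), v1→v2 (7), v1→v3 (9).
Cut capacity = 7 + 5 + 7 + 9 = 28.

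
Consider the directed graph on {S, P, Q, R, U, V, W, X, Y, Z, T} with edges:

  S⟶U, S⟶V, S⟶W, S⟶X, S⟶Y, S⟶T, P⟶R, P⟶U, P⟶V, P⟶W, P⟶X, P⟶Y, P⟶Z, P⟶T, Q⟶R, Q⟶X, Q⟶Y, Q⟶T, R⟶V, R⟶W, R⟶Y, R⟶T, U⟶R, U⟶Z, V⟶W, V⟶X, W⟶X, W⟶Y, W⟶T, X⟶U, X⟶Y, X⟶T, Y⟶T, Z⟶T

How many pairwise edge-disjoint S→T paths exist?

6

Assign every edge capacity 1; by Menger, the answer equals the max flow.
Path S→T (+1); total 1.
Path S→W→T (+1); total 2.
Path S→X→T (+1); total 3.
Path S→Y→T (+1); total 4.
Path S→U→R→T (+1); total 5.
Path S→V→X→U→Z→T (+1); total 6.
No residual S→T path; max flow = 6.
Certifying cut of size 6: {S→T, S→U, S→V, S→W, S→X, S→Y}.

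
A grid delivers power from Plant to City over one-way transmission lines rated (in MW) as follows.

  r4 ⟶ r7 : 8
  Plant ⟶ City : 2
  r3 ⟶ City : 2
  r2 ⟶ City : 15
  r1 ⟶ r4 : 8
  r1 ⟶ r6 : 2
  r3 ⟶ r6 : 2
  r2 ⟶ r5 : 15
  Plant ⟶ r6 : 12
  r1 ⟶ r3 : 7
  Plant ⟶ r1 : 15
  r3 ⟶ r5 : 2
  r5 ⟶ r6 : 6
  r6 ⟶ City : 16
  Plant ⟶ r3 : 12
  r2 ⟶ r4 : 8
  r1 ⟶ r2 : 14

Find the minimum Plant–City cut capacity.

34

Augment Plant→City: bottleneck 2, flow now 2.
Augment Plant→r3→City: bottleneck 2, flow now 4.
Augment Plant→r6→City: bottleneck 12, flow now 16.
Augment Plant→r1→r2→City: bottleneck 14, flow now 30.
Augment Plant→r1→r6→City: bottleneck 1, flow now 31.
Augment Plant→r3→r6→City: bottleneck 2, flow now 33.
Augment Plant→r3→r5→r6→City: bottleneck 1, flow now 34.
No augmenting path remains; maximum flow = 34.
By max-flow min-cut, the minimum cut capacity equals the max flow.
In the residual graph, reachable from Plant: {Plant, r1, r3, r4, r5, r6, r7}.
Min-cut edges: Plant→City (2), r1→r2 (14), r3→City (2), r6→City (16); capacity 2 + 14 + 2 + 16 = 34.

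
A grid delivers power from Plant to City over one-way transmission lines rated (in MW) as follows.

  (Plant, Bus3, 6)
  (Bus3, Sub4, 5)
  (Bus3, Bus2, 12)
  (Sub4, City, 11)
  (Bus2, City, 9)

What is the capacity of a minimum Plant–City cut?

Augment Plant→Bus3→Sub4→City: bottleneck 5, flow now 5.
Augment Plant→Bus3→Bus2→City: bottleneck 1, flow now 6.
No augmenting path remains; maximum flow = 6.
By max-flow min-cut, the minimum cut capacity equals the max flow.
In the residual graph, reachable from Plant: {Plant}.
Min-cut edges: Plant→Bus3 (6); capacity 6 = 6.

6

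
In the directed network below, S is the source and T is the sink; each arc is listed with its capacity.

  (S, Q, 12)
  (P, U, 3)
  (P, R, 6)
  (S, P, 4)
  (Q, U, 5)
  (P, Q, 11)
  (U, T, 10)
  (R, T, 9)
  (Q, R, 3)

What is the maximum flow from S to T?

Augment S→P→R→T: bottleneck 4, flow now 4.
Augment S→Q→R→T: bottleneck 3, flow now 7.
Augment S→Q→U→T: bottleneck 5, flow now 12.
No augmenting path remains; maximum flow = 12.
In the residual graph, reachable from S: {S, Q}.
Min-cut edges: S→P (4), Q→R (3), Q→U (5); capacity 4 + 3 + 5 = 12.
This cut is saturated, so no flow can exceed 12.

12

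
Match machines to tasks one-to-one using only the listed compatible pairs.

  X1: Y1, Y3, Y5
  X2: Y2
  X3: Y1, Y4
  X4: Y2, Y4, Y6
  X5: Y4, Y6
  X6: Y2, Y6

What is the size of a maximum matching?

5

Unit-capacity flow: source→left, listed edges, right→sink; max matching = max flow.
Augmenting path X1→Y1 (+1); matched 1.
Augmenting path X2→Y2 (+1); matched 2.
Augmenting path X3→Y4 (+1); matched 3.
Augmenting path X4→Y6 (+1); matched 4.
Augmenting path X5→Y4→X3→Y1→X1→Y3 (+1); matched 5.
No augmenting path remains; maximum matching = 5.
König certificate: {X1, X3, Y2, Y4, Y6} is a vertex cover of size 5 (every listed pair touches it), so no matching can be larger.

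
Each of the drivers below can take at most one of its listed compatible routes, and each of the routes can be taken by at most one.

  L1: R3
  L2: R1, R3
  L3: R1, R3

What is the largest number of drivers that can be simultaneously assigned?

Unit-capacity flow: source→left, listed edges, right→sink; max matching = max flow.
Augmenting path L1→R3 (+1); matched 1.
Augmenting path L2→R1 (+1); matched 2.
No augmenting path remains; maximum matching = 2.
König certificate: {R1, R3} is a vertex cover of size 2 (every listed pair touches it), so no matching can be larger.

2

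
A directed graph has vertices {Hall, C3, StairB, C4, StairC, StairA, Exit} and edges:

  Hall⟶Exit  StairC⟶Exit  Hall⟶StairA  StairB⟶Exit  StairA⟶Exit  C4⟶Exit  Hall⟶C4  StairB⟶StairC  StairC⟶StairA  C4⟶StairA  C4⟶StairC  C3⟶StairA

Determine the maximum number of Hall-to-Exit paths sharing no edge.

3

Assign every edge capacity 1; by Menger, the answer equals the max flow.
Path Hall→Exit (+1); total 1.
Path Hall→C4→Exit (+1); total 2.
Path Hall→StairA→Exit (+1); total 3.
No residual Hall→Exit path; max flow = 3.
Certifying cut of size 3: {Hall→C4, Hall→Exit, Hall→StairA}.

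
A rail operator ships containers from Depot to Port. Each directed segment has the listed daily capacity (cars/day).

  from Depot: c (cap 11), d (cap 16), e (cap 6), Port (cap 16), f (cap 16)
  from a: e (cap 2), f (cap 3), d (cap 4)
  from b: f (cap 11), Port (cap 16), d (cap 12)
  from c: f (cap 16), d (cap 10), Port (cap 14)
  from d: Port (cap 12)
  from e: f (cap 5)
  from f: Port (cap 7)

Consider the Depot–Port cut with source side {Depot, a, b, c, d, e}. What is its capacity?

Edges leaving {Depot, a, b, c, d, e}: Depot→f (16), Depot→Port (16), a→f (3), b→f (11), b→Port (16), c→f (16), c→Port (14), d→Port (12), e→f (5).
Cut capacity = 16 + 16 + 3 + 11 + 16 + 16 + 14 + 12 + 5 = 109.

109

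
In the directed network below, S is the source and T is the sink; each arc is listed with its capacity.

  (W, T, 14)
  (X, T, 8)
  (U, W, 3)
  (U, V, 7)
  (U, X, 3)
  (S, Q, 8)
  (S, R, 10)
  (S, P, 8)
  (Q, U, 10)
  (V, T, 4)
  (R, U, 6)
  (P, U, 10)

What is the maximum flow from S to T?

10

Augment S→P→U→V→T: bottleneck 4, flow now 4.
Augment S→P→U→W→T: bottleneck 3, flow now 7.
Augment S→P→U→X→T: bottleneck 1, flow now 8.
Augment S→Q→U→X→T: bottleneck 2, flow now 10.
No augmenting path remains; maximum flow = 10.
In the residual graph, reachable from S: {S, P, Q, R, U, V}.
Min-cut edges: U→W (3), U→X (3), V→T (4); capacity 3 + 3 + 4 = 10.
This cut is saturated, so no flow can exceed 10.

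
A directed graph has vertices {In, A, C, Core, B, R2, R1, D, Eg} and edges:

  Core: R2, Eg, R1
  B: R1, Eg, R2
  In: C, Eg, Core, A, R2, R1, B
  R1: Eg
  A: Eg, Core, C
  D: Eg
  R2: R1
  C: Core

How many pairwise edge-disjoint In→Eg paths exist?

Assign every edge capacity 1; by Menger, the answer equals the max flow.
Path In→Eg (+1); total 1.
Path In→A→Eg (+1); total 2.
Path In→Core→Eg (+1); total 3.
Path In→B→Eg (+1); total 4.
Path In→R1→Eg (+1); total 5.
No residual In→Eg path; max flow = 5.
Certifying cut of size 5: {Core→Eg, In→A, In→B, In→Eg, R1→Eg}.

5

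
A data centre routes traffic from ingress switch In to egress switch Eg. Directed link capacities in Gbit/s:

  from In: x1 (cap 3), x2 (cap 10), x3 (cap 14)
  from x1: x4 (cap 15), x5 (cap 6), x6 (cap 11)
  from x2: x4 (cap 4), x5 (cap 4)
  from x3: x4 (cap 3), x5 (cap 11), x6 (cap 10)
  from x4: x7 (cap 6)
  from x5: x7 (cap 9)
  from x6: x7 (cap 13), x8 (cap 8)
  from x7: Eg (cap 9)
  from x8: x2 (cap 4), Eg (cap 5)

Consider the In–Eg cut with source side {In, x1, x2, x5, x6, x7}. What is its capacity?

50

Edges leaving {In, x1, x2, x5, x6, x7}: In→x3 (14), x1→x4 (15), x2→x4 (4), x6→x8 (8), x7→Eg (9).
Cut capacity = 14 + 15 + 4 + 8 + 9 = 50.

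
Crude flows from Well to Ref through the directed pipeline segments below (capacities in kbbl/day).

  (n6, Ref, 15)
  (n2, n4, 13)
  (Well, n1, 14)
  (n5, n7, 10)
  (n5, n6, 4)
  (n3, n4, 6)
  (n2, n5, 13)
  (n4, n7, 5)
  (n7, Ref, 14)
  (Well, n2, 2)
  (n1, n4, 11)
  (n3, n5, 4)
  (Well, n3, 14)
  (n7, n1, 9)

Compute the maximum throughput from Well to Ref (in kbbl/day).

11

Augment Well→n1→n4→n7→Ref: bottleneck 5, flow now 5.
Augment Well→n2→n5→n6→Ref: bottleneck 2, flow now 7.
Augment Well→n3→n5→n6→Ref: bottleneck 2, flow now 9.
Augment Well→n3→n5→n7→Ref: bottleneck 2, flow now 11.
No augmenting path remains; maximum flow = 11.
In the residual graph, reachable from Well: {Well, n1, n3, n4}.
Min-cut edges: Well→n2 (2), n3→n5 (4), n4→n7 (5); capacity 2 + 4 + 5 = 11.
This cut is saturated, so no flow can exceed 11.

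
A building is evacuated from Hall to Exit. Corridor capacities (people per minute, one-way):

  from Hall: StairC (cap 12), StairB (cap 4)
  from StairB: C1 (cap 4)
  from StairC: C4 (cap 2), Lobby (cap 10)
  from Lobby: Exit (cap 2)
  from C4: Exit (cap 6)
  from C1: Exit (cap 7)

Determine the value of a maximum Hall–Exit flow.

Augment Hall→StairB→C1→Exit: bottleneck 4, flow now 4.
Augment Hall→StairC→Lobby→Exit: bottleneck 2, flow now 6.
Augment Hall→StairC→C4→Exit: bottleneck 2, flow now 8.
No augmenting path remains; maximum flow = 8.
In the residual graph, reachable from Hall: {Hall, StairC, Lobby}.
Min-cut edges: Hall→StairB (4), StairC→C4 (2), Lobby→Exit (2); capacity 4 + 2 + 2 = 8.
This cut is saturated, so no flow can exceed 8.

8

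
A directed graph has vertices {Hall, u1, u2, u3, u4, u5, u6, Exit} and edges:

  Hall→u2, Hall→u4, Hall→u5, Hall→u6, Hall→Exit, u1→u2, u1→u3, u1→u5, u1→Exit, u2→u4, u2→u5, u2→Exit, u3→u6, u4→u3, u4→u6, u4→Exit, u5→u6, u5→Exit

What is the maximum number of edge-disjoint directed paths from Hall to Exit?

Assign every edge capacity 1; by Menger, the answer equals the max flow.
Path Hall→Exit (+1); total 1.
Path Hall→u2→Exit (+1); total 2.
Path Hall→u4→Exit (+1); total 3.
Path Hall→u5→Exit (+1); total 4.
No residual Hall→Exit path; max flow = 4.
Certifying cut of size 4: {Hall→Exit, Hall→u2, Hall→u4, Hall→u5}.

4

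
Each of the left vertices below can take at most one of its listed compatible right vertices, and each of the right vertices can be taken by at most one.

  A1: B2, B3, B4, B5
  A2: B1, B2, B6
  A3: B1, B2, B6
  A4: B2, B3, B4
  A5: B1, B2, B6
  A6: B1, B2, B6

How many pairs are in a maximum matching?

5

Unit-capacity flow: source→left, listed edges, right→sink; max matching = max flow.
Augmenting path A1→B2 (+1); matched 1.
Augmenting path A2→B1 (+1); matched 2.
Augmenting path A3→B6 (+1); matched 3.
Augmenting path A4→B3 (+1); matched 4.
Augmenting path A5→B2→A1→B4 (+1); matched 5.
No augmenting path remains; maximum matching = 5.
König certificate: {A1, A4, B1, B2, B6} is a vertex cover of size 5 (every listed pair touches it), so no matching can be larger.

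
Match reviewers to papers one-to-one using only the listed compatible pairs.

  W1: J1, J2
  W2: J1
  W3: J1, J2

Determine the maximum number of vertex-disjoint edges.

Unit-capacity flow: source→left, listed edges, right→sink; max matching = max flow.
Augmenting path W1→J1 (+1); matched 1.
Augmenting path W3→J2 (+1); matched 2.
No augmenting path remains; maximum matching = 2.
König certificate: {J1, J2} is a vertex cover of size 2 (every listed pair touches it), so no matching can be larger.

2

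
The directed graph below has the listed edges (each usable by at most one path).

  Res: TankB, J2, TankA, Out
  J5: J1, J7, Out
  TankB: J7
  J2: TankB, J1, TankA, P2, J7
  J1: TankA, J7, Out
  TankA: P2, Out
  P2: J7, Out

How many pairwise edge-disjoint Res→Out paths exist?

3

Assign every edge capacity 1; by Menger, the answer equals the max flow.
Path Res→Out (+1); total 1.
Path Res→TankA→Out (+1); total 2.
Path Res→J2→J1→Out (+1); total 3.
No residual Res→Out path; max flow = 3.
Certifying cut of size 3: {Res→J2, Res→Out, Res→TankA}.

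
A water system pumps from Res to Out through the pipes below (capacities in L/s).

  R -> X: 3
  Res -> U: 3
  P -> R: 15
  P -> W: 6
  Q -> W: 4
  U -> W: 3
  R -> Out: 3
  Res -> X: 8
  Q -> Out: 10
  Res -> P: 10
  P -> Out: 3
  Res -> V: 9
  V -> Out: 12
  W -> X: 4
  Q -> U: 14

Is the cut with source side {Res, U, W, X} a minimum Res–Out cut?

Given cut capacity: 10 + 9 = 19.
Augment Res→P→Out: bottleneck 3, flow now 3.
Augment Res→V→Out: bottleneck 9, flow now 12.
Augment Res→P→R→Out: bottleneck 3, flow now 15.
No augmenting path remains; maximum flow = 15.
In the residual graph, reachable from Res: {Res, P, R, U, W, X}.
Min-cut edges: Res→V (9), P→Out (3), R→Out (3); capacity 9 + 3 + 3 = 15.
Cut capacity 19 exceeds the max flow 15, so it is not minimum.

No — its capacity is 19, but the minimum cut has capacity 15.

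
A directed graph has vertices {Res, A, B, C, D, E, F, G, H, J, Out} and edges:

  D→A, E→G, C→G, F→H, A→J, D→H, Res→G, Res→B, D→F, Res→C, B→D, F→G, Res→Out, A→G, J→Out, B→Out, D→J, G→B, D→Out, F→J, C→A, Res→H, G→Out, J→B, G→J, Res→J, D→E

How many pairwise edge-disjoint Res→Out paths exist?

5

Assign every edge capacity 1; by Menger, the answer equals the max flow.
Path Res→Out (+1); total 1.
Path Res→B→Out (+1); total 2.
Path Res→G→Out (+1); total 3.
Path Res→J→Out (+1); total 4.
Path Res→C→G→B→D→Out (+1); total 5.
No residual Res→Out path; max flow = 5.
Certifying cut of size 5: {Res→B, Res→C, Res→G, Res→J, Res→Out}.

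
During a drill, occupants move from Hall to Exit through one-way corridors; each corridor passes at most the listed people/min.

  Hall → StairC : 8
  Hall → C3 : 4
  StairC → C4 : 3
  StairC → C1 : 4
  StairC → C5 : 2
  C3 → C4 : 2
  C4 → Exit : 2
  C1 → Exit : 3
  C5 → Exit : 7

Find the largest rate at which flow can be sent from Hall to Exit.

7

Augment Hall→StairC→C4→Exit: bottleneck 2, flow now 2.
Augment Hall→StairC→C1→Exit: bottleneck 3, flow now 5.
Augment Hall→StairC→C5→Exit: bottleneck 2, flow now 7.
No augmenting path remains; maximum flow = 7.
In the residual graph, reachable from Hall: {Hall, StairC, C3, C4, C1}.
Min-cut edges: StairC→C5 (2), C4→Exit (2), C1→Exit (3); capacity 2 + 2 + 3 = 7.
This cut is saturated, so no flow can exceed 7.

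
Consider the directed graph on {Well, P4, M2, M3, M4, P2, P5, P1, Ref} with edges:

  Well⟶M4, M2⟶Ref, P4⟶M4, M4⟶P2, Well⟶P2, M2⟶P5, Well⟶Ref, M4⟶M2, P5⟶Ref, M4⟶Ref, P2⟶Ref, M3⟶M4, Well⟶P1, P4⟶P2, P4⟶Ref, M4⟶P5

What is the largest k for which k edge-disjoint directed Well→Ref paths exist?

3

Assign every edge capacity 1; by Menger, the answer equals the max flow.
Path Well→Ref (+1); total 1.
Path Well→M4→Ref (+1); total 2.
Path Well→P2→Ref (+1); total 3.
No residual Well→Ref path; max flow = 3.
Certifying cut of size 3: {Well→M4, Well→P2, Well→Ref}.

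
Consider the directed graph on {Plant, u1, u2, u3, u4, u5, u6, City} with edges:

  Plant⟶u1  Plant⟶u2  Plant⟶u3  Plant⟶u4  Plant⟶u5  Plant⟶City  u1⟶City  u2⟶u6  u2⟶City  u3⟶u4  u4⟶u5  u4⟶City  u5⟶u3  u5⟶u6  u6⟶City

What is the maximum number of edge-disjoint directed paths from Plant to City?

5

Assign every edge capacity 1; by Menger, the answer equals the max flow.
Path Plant→City (+1); total 1.
Path Plant→u1→City (+1); total 2.
Path Plant→u2→City (+1); total 3.
Path Plant→u4→City (+1); total 4.
Path Plant→u5→u6→City (+1); total 5.
No residual Plant→City path; max flow = 5.
Certifying cut of size 5: {Plant→City, Plant→u1, Plant→u2, u4→City, u5→u6}.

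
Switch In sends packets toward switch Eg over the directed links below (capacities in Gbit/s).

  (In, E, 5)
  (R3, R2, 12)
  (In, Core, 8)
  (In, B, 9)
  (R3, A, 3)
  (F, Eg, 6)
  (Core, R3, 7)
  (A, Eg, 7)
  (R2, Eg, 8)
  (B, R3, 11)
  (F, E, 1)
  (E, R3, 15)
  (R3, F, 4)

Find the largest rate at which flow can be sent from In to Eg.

15

Augment In→E→R3→F→Eg: bottleneck 4, flow now 4.
Augment In→E→R3→R2→Eg: bottleneck 1, flow now 5.
Augment In→B→R3→R2→Eg: bottleneck 7, flow now 12.
Augment In→B→R3→A→Eg: bottleneck 2, flow now 14.
Augment In→Core→R3→A→Eg: bottleneck 1, flow now 15.
No augmenting path remains; maximum flow = 15.
In the residual graph, reachable from In: {In, E, B, Core, R3, R2}.
Min-cut edges: R3→F (4), R3→A (3), R2→Eg (8); capacity 4 + 3 + 8 = 15.
This cut is saturated, so no flow can exceed 15.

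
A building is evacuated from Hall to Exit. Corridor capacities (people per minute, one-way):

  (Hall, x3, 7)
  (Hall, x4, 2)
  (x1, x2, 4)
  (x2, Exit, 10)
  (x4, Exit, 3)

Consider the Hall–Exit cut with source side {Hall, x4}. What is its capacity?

Edges leaving {Hall, x4}: Hall→x3 (7), x4→Exit (3).
Cut capacity = 7 + 3 = 10.

10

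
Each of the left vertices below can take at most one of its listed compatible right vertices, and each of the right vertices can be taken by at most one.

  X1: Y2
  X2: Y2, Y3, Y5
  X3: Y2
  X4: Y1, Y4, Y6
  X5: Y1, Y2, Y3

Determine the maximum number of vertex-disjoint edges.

Unit-capacity flow: source→left, listed edges, right→sink; max matching = max flow.
Augmenting path X1→Y2 (+1); matched 1.
Augmenting path X2→Y3 (+1); matched 2.
Augmenting path X4→Y1 (+1); matched 3.
Augmenting path X5→Y1→X4→Y4 (+1); matched 4.
No augmenting path remains; maximum matching = 4.
König certificate: {X2, X4, X5, Y2} is a vertex cover of size 4 (every listed pair touches it), so no matching can be larger.

4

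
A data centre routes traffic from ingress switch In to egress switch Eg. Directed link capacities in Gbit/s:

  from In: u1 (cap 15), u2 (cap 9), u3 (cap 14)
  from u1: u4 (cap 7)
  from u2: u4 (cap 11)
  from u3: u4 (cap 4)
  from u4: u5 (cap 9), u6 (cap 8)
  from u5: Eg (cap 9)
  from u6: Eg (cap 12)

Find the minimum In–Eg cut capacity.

Augment In→u1→u4→u5→Eg: bottleneck 7, flow now 7.
Augment In→u2→u4→u5→Eg: bottleneck 2, flow now 9.
Augment In→u2→u4→u6→Eg: bottleneck 7, flow now 16.
Augment In→u3→u4→u6→Eg: bottleneck 1, flow now 17.
No augmenting path remains; maximum flow = 17.
By max-flow min-cut, the minimum cut capacity equals the max flow.
In the residual graph, reachable from In: {In, u1, u2, u3, u4}.
Min-cut edges: u4→u5 (9), u4→u6 (8); capacity 9 + 8 = 17.

17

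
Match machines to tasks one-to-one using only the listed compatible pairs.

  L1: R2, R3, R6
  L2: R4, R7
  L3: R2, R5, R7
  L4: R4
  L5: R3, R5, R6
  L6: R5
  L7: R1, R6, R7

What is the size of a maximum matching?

Unit-capacity flow: source→left, listed edges, right→sink; max matching = max flow.
Augmenting path L1→R2 (+1); matched 1.
Augmenting path L2→R4 (+1); matched 2.
Augmenting path L3→R5 (+1); matched 3.
Augmenting path L5→R3 (+1); matched 4.
Augmenting path L7→R1 (+1); matched 5.
Augmenting path L4→R4→L2→R7 (+1); matched 6.
Augmenting path L6→R5→L3→R2→L1→R6 (+1); matched 7.
No augmenting path remains; maximum matching = 7.
König certificate: {L1, L2, L3, L4, L5, L6, L7} is a vertex cover of size 7 (every listed pair touches it), so no matching can be larger.

7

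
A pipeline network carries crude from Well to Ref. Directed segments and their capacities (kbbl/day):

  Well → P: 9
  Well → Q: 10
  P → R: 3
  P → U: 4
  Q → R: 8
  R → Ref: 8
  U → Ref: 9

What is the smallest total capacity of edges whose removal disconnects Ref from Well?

12

Augment Well→P→R→Ref: bottleneck 3, flow now 3.
Augment Well→P→U→Ref: bottleneck 4, flow now 7.
Augment Well→Q→R→Ref: bottleneck 5, flow now 12.
No augmenting path remains; maximum flow = 12.
By max-flow min-cut, the minimum cut capacity equals the max flow.
In the residual graph, reachable from Well: {Well, P, Q, R}.
Min-cut edges: P→U (4), R→Ref (8); capacity 4 + 8 = 12.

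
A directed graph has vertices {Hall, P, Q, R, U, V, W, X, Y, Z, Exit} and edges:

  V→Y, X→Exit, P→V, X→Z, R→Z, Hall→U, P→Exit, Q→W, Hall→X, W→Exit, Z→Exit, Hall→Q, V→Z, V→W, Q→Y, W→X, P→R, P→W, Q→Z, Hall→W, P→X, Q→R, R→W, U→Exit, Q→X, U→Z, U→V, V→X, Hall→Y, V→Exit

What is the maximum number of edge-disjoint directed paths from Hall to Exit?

4

Assign every edge capacity 1; by Menger, the answer equals the max flow.
Path Hall→U→Exit (+1); total 1.
Path Hall→W→Exit (+1); total 2.
Path Hall→X→Exit (+1); total 3.
Path Hall→Q→Z→Exit (+1); total 4.
No residual Hall→Exit path; max flow = 4.
Certifying cut of size 4: {Hall→Q, Hall→U, Hall→W, Hall→X}.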